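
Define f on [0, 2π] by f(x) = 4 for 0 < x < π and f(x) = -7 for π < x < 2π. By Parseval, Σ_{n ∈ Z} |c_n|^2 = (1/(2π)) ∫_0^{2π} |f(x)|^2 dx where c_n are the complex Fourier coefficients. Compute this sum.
Σ |c_n|^2 = 65/2

Parseval equates the L^2 energy of f (normalised by 1/(2π)) with the ℓ^2 sum of its Fourier coefficients: (1/(2π)) ∫_0^{2π} |f|^2 = Σ |c_n|^2.
Compute the left side: (1/(2π)) [∫_0^π 4^2 dx + ∫_π^{2π} (-7)^2 dx] = (1/(2π)) · (16π + 49π) = (16 + 49)/2 = 65/2.
So Σ_{n ∈ Z} |c_n|^2 = 65/2.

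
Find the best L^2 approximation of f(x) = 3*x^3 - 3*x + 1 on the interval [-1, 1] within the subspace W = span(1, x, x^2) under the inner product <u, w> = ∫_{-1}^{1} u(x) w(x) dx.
g(x) = 1 - 6*x/5

The best approximation g ∈ W is the orthogonal projection of f onto W. Writing g = a_0 + a_1 x + a_2 x^2, the coefficients solve the normal equations G · a = b where
  G_{ij} = <φ_i, φ_j> and b_i = <f, φ_i>, with φ_0 = 1, φ_1 = x, φ_2 = x^2.
G =
  [2, 0, 2/3]
  [0, 2/3, 0]
  [2/3, 0, 2/5],
b = (2, -4/5, 2/3).
Solving gives a_0 = 1, a_1 = -6/5, a_2 = 0, so
  g(x) = 1 - 6*x/5.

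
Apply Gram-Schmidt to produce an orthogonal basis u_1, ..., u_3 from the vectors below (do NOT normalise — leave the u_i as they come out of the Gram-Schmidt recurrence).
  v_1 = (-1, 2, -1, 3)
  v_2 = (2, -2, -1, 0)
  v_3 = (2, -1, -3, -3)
Orthogonal basis:
  u_1 = (-1, 2, -1, 3)
  u_2 = (5/3, -4/3, -4/3, 1)
  u_3 = (1/22, 15/11, -29/11, -39/22)

Apply the Gram-Schmidt recurrence
  u_1 = v_1
  u_i = v_i − Σ_{j<i} ((v_i · u_j) / (u_j · u_j)) · u_j.

Step by step this gives:
  u_1 = (-1, 2, -1, 3)
  u_2 = (5/3, -4/3, -4/3, 1)
  u_3 = (1/22, 15/11, -29/11, -39/22)

Orthogonality check:
  u_2 · u_1 = 0 (should be 0)
  u_3 · u_1 = 0 (should be 0)
  u_3 · u_2 = 0 (should be 0)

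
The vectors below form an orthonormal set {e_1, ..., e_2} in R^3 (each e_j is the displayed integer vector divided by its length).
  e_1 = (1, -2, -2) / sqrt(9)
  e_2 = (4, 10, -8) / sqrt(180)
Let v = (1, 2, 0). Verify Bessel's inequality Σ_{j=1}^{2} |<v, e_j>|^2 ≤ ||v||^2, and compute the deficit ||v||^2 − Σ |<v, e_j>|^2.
Σ |<v, e_j>|^2 = 21/5; ||v||^2 = 5; deficit = 4/5

Write each e_j = u_j / sqrt(<u_j, u_j>) where u_j is the displayed integer vector. Then <v, e_j> = <v, u_j> / sqrt(<u_j, u_j>), so |<v, e_j>|^2 = <v, u_j>^2 / <u_j, u_j>.
Coefficients: <v, e_1> = -3/sqrt(9), <v, e_2> = 24/sqrt(180).
Square and sum: Σ |<v, e_j>|^2 = 21/5.
Compute ||v||^2 = v·v = 5.
Deficit = 5 − 21/5 = 4/5 ≥ 0, confirming Bessel's inequality. (The deficit equals ||v − Σ <v,e_j> e_j||^2, the squared distance from v to span{e_j}.)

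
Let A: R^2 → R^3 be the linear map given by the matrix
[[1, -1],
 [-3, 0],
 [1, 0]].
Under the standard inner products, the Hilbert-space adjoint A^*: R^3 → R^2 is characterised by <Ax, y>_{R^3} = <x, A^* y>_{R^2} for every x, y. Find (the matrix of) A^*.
A^* = A^T =
[[1, -3, 1],
 [-1, 0, 0]]

For real matrices with standard dot products, the defining identity <Ax, y> = <x, A^* y> gives (Ax)^T y = x^T (A^*) y, i.e. x^T A^T y = x^T (A^*) y. Since this holds for all x, y, we must have A^* = A^T. Therefore
A^* =
[[1, -3, 1],
 [-1, 0, 0]].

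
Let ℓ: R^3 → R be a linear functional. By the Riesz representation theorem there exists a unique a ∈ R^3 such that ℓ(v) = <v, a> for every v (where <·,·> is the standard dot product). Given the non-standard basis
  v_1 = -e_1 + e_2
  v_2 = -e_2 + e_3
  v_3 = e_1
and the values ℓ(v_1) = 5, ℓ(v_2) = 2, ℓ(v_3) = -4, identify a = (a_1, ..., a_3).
a = (-4, 1, 3)

Write a = (a_1, ..., a_3) in the standard basis. For each basis vector v_i, ℓ(v_i) = <v_i, a> is a linear equation in the a_j's. Collect the n equations into a matrix system V a = ℓ, where row i of V is v_i (expressed in the standard basis). Since V is invertible (lower-triangular with 1s on the diagonal, up to permutation), solve by back-substitution:
  V =
[[-1, 1, 0],
 [0, -1, 1],
 [1, 0, 0]]
  V a = (5, 2, -4)
Solving gives a = (-4, 1, 3).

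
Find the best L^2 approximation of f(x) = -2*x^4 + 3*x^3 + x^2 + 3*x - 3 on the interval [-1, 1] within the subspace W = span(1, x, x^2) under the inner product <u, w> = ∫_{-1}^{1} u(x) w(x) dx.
g(x) = -5*x^2/7 + 24*x/5 - 99/35

The best approximation g ∈ W is the orthogonal projection of f onto W. Writing g = a_0 + a_1 x + a_2 x^2, the coefficients solve the normal equations G · a = b where
  G_{ij} = <φ_i, φ_j> and b_i = <f, φ_i>, with φ_0 = 1, φ_1 = x, φ_2 = x^2.
G =
  [2, 0, 2/3]
  [0, 2/3, 0]
  [2/3, 0, 2/5],
b = (-92/15, 16/5, -76/35).
Solving gives a_0 = -99/35, a_1 = 24/5, a_2 = -5/7, so
  g(x) = -5*x^2/7 + 24*x/5 - 99/35.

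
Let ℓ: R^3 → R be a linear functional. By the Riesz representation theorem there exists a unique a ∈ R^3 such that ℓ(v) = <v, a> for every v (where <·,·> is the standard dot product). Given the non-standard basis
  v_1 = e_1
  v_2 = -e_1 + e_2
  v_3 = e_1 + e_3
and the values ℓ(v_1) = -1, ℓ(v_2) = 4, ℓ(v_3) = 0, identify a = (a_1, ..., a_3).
a = (-1, 3, 1)

Write a = (a_1, ..., a_3) in the standard basis. For each basis vector v_i, ℓ(v_i) = <v_i, a> is a linear equation in the a_j's. Collect the n equations into a matrix system V a = ℓ, where row i of V is v_i (expressed in the standard basis). Since V is invertible (lower-triangular with 1s on the diagonal, up to permutation), solve by back-substitution:
  V =
[[1, 0, 0],
 [-1, 1, 0],
 [1, 0, 1]]
  V a = (-1, 4, 0)
Solving gives a = (-1, 3, 1).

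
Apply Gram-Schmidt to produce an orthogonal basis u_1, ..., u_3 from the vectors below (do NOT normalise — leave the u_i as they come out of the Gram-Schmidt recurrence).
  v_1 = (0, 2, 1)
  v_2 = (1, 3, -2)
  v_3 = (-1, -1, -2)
Orthogonal basis:
  u_1 = (0, 2, 1)
  u_2 = (1, 7/5, -14/5)
  u_3 = (-35/27, 5/27, -10/27)

Apply the Gram-Schmidt recurrence
  u_1 = v_1
  u_i = v_i − Σ_{j<i} ((v_i · u_j) / (u_j · u_j)) · u_j.

Step by step this gives:
  u_1 = (0, 2, 1)
  u_2 = (1, 7/5, -14/5)
  u_3 = (-35/27, 5/27, -10/27)

Orthogonality check:
  u_2 · u_1 = 0 (should be 0)
  u_3 · u_1 = 0 (should be 0)
  u_3 · u_2 = 0 (should be 0)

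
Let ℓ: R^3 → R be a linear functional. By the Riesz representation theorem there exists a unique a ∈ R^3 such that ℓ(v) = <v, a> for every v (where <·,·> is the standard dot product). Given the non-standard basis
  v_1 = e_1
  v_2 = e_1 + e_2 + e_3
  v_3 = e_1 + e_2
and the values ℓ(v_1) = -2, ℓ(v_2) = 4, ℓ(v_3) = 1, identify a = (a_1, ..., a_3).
a = (-2, 3, 3)

Write a = (a_1, ..., a_3) in the standard basis. For each basis vector v_i, ℓ(v_i) = <v_i, a> is a linear equation in the a_j's. Collect the n equations into a matrix system V a = ℓ, where row i of V is v_i (expressed in the standard basis). Since V is invertible (lower-triangular with 1s on the diagonal, up to permutation), solve by back-substitution:
  V =
[[1, 0, 0],
 [1, 1, 1],
 [1, 1, 0]]
  V a = (-2, 4, 1)
Solving gives a = (-2, 3, 3).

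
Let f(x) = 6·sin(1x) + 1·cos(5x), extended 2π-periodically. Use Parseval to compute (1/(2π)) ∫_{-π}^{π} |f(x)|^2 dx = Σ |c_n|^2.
Σ |c_n|^2 = 37/2

Expand |f|^2 and use orthogonality of {sin(nx), cos(mx)} on [-π, π]:
  ∫_{-π}^{π} sin(nx)^2 dx = π, ∫ cos(mx)^2 dx = π, and cross terms integrate to 0.
So ∫_{-π}^{π} f(x)^2 dx = 6^2 · π + 1^2 · π = (36 + 1)π.
Divide by 2π: (36 + 1)/2 = 37/2.
By Parseval, this equals Σ |c_n|^2.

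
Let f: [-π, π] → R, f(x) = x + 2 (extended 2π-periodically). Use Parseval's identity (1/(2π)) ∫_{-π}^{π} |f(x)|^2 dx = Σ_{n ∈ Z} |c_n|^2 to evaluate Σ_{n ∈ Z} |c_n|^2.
Σ |c_n|^2 = π^2/3 + 4

Expand and integrate term by term over [-π, π]:
  ∫ (x)^2 dx = 1·(2π^3/3); ∫ 2·1·(2)·x dx = 0 (odd integrand); ∫ 2^2 dx = 4·2π.
So (1/(2π)) ∫_{-π}^{π} (x + 2)^2 dx = 1π^2/3 + 4 = π^2/3 + 4.
Parseval ⇒ Σ |c_n|^2 = π^2/3 + 4.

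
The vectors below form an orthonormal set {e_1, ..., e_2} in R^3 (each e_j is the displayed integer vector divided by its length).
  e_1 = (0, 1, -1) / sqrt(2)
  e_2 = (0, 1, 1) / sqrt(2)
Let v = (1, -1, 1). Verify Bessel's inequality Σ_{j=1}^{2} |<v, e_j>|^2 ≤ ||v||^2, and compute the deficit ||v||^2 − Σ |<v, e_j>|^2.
Σ |<v, e_j>|^2 = 2; ||v||^2 = 3; deficit = 1

Write each e_j = u_j / sqrt(<u_j, u_j>) where u_j is the displayed integer vector. Then <v, e_j> = <v, u_j> / sqrt(<u_j, u_j>), so |<v, e_j>|^2 = <v, u_j>^2 / <u_j, u_j>.
Coefficients: <v, e_1> = -2/sqrt(2), <v, e_2> = 0/sqrt(2).
Square and sum: Σ |<v, e_j>|^2 = 2.
Compute ||v||^2 = v·v = 3.
Deficit = 3 − 2 = 1 ≥ 0, confirming Bessel's inequality. (The deficit equals ||v − Σ <v,e_j> e_j||^2, the squared distance from v to span{e_j}.)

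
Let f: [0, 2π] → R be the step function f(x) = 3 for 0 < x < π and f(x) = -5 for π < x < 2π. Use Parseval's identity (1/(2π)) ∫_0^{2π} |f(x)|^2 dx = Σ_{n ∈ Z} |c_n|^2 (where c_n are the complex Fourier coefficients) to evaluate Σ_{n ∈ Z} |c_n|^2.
Σ |c_n|^2 = 17

Parseval equates the L^2 energy of f (normalised by 1/(2π)) with the ℓ^2 sum of its Fourier coefficients: (1/(2π)) ∫_0^{2π} |f|^2 = Σ |c_n|^2.
Compute the left side: (1/(2π)) [∫_0^π 3^2 dx + ∫_π^{2π} (-5)^2 dx] = (1/(2π)) · (9π + 25π) = (9 + 25)/2 = 17.
So Σ_{n ∈ Z} |c_n|^2 = 17.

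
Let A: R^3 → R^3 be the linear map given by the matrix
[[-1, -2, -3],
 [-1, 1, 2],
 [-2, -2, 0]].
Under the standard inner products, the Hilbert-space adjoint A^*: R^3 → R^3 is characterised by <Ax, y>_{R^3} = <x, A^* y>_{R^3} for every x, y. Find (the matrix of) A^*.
A^* = A^T =
[[-1, -1, -2],
 [-2, 1, -2],
 [-3, 2, 0]]

For real matrices with standard dot products, the defining identity <Ax, y> = <x, A^* y> gives (Ax)^T y = x^T (A^*) y, i.e. x^T A^T y = x^T (A^*) y. Since this holds for all x, y, we must have A^* = A^T. Therefore
A^* =
[[-1, -1, -2],
 [-2, 1, -2],
 [-3, 2, 0]].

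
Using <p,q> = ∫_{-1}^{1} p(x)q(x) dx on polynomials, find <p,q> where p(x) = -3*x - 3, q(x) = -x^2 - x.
<p,q> = 4

Expand the product: p(x)·q(x) = 3*x^3 + 6*x^2 + 3*x.
∫_{-1}^{1} of each monomial x^k gives [2/(k+1) if k even, 0 if k odd]. Integrating term-by-term (or equivalently evaluating the antiderivative F(x) = 3*x^4/4 + 2*x^3 + 3*x^2/2 at the endpoints):
  F(1) − F(−1) = 17/4 − (1/4) = 4.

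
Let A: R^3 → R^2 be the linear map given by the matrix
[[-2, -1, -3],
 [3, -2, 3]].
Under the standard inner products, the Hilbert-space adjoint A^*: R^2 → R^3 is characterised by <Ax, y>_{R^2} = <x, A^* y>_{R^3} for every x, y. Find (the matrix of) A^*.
A^* = A^T =
[[-2, 3],
 [-1, -2],
 [-3, 3]]

For real matrices with standard dot products, the defining identity <Ax, y> = <x, A^* y> gives (Ax)^T y = x^T (A^*) y, i.e. x^T A^T y = x^T (A^*) y. Since this holds for all x, y, we must have A^* = A^T. Therefore
A^* =
[[-2, 3],
 [-1, -2],
 [-3, 3]].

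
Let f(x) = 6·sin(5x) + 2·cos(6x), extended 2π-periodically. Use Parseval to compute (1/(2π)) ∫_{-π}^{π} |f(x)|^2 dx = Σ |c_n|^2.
Σ |c_n|^2 = 20

Expand |f|^2 and use orthogonality of {sin(nx), cos(mx)} on [-π, π]:
  ∫_{-π}^{π} sin(nx)^2 dx = π, ∫ cos(mx)^2 dx = π, and cross terms integrate to 0.
So ∫_{-π}^{π} f(x)^2 dx = 6^2 · π + 2^2 · π = (36 + 4)π.
Divide by 2π: (36 + 4)/2 = 20.
By Parseval, this equals Σ |c_n|^2.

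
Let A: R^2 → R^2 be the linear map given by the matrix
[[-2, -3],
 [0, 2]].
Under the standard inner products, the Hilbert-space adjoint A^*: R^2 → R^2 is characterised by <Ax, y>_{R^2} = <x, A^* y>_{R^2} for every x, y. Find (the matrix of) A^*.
A^* = A^T =
[[-2, 0],
 [-3, 2]]

For real matrices with standard dot products, the defining identity <Ax, y> = <x, A^* y> gives (Ax)^T y = x^T (A^*) y, i.e. x^T A^T y = x^T (A^*) y. Since this holds for all x, y, we must have A^* = A^T. Therefore
A^* =
[[-2, 0],
 [-3, 2]].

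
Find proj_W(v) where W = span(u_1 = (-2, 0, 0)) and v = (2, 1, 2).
proj_W(v) = (2, 0, 0)

Set up U = [u_1 | ... | u_1] ∈ R^(3×1). The projector onto W = col(U) is P = U (U^T U)^(-1) U^T.
Compute U^T U =
  [4],
and U^T v = (-4).
Solve U^T U · c = U^T v for the coefficients: c = (-1). The projection is proj_W(v) = U c.
Check: (v - proj_W(v)) · u_1 = 0  (should be 0).
Result: proj_W(v) = (2, 0, 0).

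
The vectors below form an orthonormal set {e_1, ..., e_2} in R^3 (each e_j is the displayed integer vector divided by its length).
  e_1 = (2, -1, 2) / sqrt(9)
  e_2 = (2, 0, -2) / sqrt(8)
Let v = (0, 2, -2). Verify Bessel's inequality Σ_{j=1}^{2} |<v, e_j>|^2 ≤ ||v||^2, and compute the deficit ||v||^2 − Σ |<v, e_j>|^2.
Σ |<v, e_j>|^2 = 6; ||v||^2 = 8; deficit = 2

Write each e_j = u_j / sqrt(<u_j, u_j>) where u_j is the displayed integer vector. Then <v, e_j> = <v, u_j> / sqrt(<u_j, u_j>), so |<v, e_j>|^2 = <v, u_j>^2 / <u_j, u_j>.
Coefficients: <v, e_1> = -6/sqrt(9), <v, e_2> = 4/sqrt(8).
Square and sum: Σ |<v, e_j>|^2 = 6.
Compute ||v||^2 = v·v = 8.
Deficit = 8 − 6 = 2 ≥ 0, confirming Bessel's inequality. (The deficit equals ||v − Σ <v,e_j> e_j||^2, the squared distance from v to span{e_j}.)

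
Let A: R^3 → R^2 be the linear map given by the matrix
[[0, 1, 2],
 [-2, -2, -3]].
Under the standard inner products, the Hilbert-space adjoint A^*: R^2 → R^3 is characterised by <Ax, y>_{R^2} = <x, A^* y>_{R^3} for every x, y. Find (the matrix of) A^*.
A^* = A^T =
[[0, -2],
 [1, -2],
 [2, -3]]

For real matrices with standard dot products, the defining identity <Ax, y> = <x, A^* y> gives (Ax)^T y = x^T (A^*) y, i.e. x^T A^T y = x^T (A^*) y. Since this holds for all x, y, we must have A^* = A^T. Therefore
A^* =
[[0, -2],
 [1, -2],
 [2, -3]].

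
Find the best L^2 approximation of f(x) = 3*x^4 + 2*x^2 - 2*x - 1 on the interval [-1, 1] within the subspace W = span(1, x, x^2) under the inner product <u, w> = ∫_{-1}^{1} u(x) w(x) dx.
g(x) = 32*x^2/7 - 2*x - 44/35

The best approximation g ∈ W is the orthogonal projection of f onto W. Writing g = a_0 + a_1 x + a_2 x^2, the coefficients solve the normal equations G · a = b where
  G_{ij} = <φ_i, φ_j> and b_i = <f, φ_i>, with φ_0 = 1, φ_1 = x, φ_2 = x^2.
G =
  [2, 0, 2/3]
  [0, 2/3, 0]
  [2/3, 0, 2/5],
b = (8/15, -4/3, 104/105).
Solving gives a_0 = -44/35, a_1 = -2, a_2 = 32/7, so
  g(x) = 32*x^2/7 - 2*x - 44/35.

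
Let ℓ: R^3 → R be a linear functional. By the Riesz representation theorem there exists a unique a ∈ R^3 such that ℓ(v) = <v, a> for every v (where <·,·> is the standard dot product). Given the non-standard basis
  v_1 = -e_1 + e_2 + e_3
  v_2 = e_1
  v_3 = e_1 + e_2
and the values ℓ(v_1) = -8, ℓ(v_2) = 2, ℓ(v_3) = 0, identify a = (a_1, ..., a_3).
a = (2, -2, -4)

Write a = (a_1, ..., a_3) in the standard basis. For each basis vector v_i, ℓ(v_i) = <v_i, a> is a linear equation in the a_j's. Collect the n equations into a matrix system V a = ℓ, where row i of V is v_i (expressed in the standard basis). Since V is invertible (lower-triangular with 1s on the diagonal, up to permutation), solve by back-substitution:
  V =
[[-1, 1, 1],
 [1, 0, 0],
 [1, 1, 0]]
  V a = (-8, 2, 0)
Solving gives a = (2, -2, -4).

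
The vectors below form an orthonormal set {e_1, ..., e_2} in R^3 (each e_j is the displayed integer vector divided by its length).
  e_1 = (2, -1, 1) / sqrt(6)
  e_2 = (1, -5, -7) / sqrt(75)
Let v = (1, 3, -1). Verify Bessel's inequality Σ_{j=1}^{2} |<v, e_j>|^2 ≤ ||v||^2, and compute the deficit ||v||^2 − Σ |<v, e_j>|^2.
Σ |<v, e_j>|^2 = 33/25; ||v||^2 = 11; deficit = 242/25

Write each e_j = u_j / sqrt(<u_j, u_j>) where u_j is the displayed integer vector. Then <v, e_j> = <v, u_j> / sqrt(<u_j, u_j>), so |<v, e_j>|^2 = <v, u_j>^2 / <u_j, u_j>.
Coefficients: <v, e_1> = -2/sqrt(6), <v, e_2> = -7/sqrt(75).
Square and sum: Σ |<v, e_j>|^2 = 33/25.
Compute ||v||^2 = v·v = 11.
Deficit = 11 − 33/25 = 242/25 ≥ 0, confirming Bessel's inequality. (The deficit equals ||v − Σ <v,e_j> e_j||^2, the squared distance from v to span{e_j}.)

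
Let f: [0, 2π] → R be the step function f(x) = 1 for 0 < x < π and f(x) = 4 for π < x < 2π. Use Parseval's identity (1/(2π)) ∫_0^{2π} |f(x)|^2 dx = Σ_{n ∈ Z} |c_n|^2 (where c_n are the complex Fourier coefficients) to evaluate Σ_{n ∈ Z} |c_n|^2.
Σ |c_n|^2 = 17/2

Parseval equates the L^2 energy of f (normalised by 1/(2π)) with the ℓ^2 sum of its Fourier coefficients: (1/(2π)) ∫_0^{2π} |f|^2 = Σ |c_n|^2.
Compute the left side: (1/(2π)) [∫_0^π 1^2 dx + ∫_π^{2π} 4^2 dx] = (1/(2π)) · (1π + 16π) = (1 + 16)/2 = 17/2.
So Σ_{n ∈ Z} |c_n|^2 = 17/2.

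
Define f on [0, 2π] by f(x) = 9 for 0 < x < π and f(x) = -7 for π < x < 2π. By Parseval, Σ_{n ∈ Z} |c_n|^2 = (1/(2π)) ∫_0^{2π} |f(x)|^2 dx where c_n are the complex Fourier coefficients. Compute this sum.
Σ |c_n|^2 = 65

Parseval equates the L^2 energy of f (normalised by 1/(2π)) with the ℓ^2 sum of its Fourier coefficients: (1/(2π)) ∫_0^{2π} |f|^2 = Σ |c_n|^2.
Compute the left side: (1/(2π)) [∫_0^π 9^2 dx + ∫_π^{2π} (-7)^2 dx] = (1/(2π)) · (81π + 49π) = (81 + 49)/2 = 65.
So Σ_{n ∈ Z} |c_n|^2 = 65.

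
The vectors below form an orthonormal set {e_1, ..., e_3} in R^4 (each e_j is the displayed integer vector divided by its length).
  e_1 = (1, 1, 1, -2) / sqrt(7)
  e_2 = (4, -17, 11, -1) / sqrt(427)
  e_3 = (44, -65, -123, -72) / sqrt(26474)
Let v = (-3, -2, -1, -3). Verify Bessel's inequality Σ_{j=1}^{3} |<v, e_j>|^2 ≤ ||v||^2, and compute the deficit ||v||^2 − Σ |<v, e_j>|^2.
Σ |<v, e_j>|^2 = 2061/434; ||v||^2 = 23; deficit = 7921/434

Write each e_j = u_j / sqrt(<u_j, u_j>) where u_j is the displayed integer vector. Then <v, e_j> = <v, u_j> / sqrt(<u_j, u_j>), so |<v, e_j>|^2 = <v, u_j>^2 / <u_j, u_j>.
Coefficients: <v, e_1> = 0/sqrt(7), <v, e_2> = 14/sqrt(427), <v, e_3> = 337/sqrt(26474).
Square and sum: Σ |<v, e_j>|^2 = 2061/434.
Compute ||v||^2 = v·v = 23.
Deficit = 23 − 2061/434 = 7921/434 ≥ 0, confirming Bessel's inequality. (The deficit equals ||v − Σ <v,e_j> e_j||^2, the squared distance from v to span{e_j}.)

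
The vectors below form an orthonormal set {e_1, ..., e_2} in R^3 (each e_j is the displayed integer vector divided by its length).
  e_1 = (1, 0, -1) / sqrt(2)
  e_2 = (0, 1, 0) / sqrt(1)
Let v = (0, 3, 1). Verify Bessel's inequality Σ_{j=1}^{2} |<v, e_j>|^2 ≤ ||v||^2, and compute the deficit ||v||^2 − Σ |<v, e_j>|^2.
Σ |<v, e_j>|^2 = 19/2; ||v||^2 = 10; deficit = 1/2

Write each e_j = u_j / sqrt(<u_j, u_j>) where u_j is the displayed integer vector. Then <v, e_j> = <v, u_j> / sqrt(<u_j, u_j>), so |<v, e_j>|^2 = <v, u_j>^2 / <u_j, u_j>.
Coefficients: <v, e_1> = -1/sqrt(2), <v, e_2> = 3/sqrt(1).
Square and sum: Σ |<v, e_j>|^2 = 19/2.
Compute ||v||^2 = v·v = 10.
Deficit = 10 − 19/2 = 1/2 ≥ 0, confirming Bessel's inequality. (The deficit equals ||v − Σ <v,e_j> e_j||^2, the squared distance from v to span{e_j}.)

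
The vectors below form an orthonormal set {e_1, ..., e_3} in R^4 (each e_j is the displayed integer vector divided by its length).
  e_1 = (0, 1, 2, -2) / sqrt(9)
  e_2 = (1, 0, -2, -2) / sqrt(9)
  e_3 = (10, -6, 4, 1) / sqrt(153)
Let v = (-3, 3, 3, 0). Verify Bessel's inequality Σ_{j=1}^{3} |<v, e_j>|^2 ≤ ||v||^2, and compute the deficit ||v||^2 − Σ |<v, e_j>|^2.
Σ |<v, e_j>|^2 = 450/17; ||v||^2 = 27; deficit = 9/17

Write each e_j = u_j / sqrt(<u_j, u_j>) where u_j is the displayed integer vector. Then <v, e_j> = <v, u_j> / sqrt(<u_j, u_j>), so |<v, e_j>|^2 = <v, u_j>^2 / <u_j, u_j>.
Coefficients: <v, e_1> = 9/sqrt(9), <v, e_2> = -9/sqrt(9), <v, e_3> = -36/sqrt(153).
Square and sum: Σ |<v, e_j>|^2 = 450/17.
Compute ||v||^2 = v·v = 27.
Deficit = 27 − 450/17 = 9/17 ≥ 0, confirming Bessel's inequality. (The deficit equals ||v − Σ <v,e_j> e_j||^2, the squared distance from v to span{e_j}.)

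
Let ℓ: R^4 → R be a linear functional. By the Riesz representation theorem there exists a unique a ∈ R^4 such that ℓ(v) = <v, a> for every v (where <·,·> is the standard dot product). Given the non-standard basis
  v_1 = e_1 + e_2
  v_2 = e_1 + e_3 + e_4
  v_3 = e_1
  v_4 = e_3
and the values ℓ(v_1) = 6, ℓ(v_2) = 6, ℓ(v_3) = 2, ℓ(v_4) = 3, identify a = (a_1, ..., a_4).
a = (2, 4, 3, 1)

Write a = (a_1, ..., a_4) in the standard basis. For each basis vector v_i, ℓ(v_i) = <v_i, a> is a linear equation in the a_j's. Collect the n equations into a matrix system V a = ℓ, where row i of V is v_i (expressed in the standard basis). Since V is invertible (lower-triangular with 1s on the diagonal, up to permutation), solve by back-substitution:
  V =
[[1, 1, 0, 0],
 [1, 0, 1, 1],
 [1, 0, 0, 0],
 [0, 0, 1, 0]]
  V a = (6, 6, 2, 3)
Solving gives a = (2, 4, 3, 1).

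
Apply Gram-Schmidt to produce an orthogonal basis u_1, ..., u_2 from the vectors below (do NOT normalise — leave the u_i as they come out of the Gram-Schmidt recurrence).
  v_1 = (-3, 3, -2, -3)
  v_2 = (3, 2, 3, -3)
Orthogonal basis:
  u_1 = (-3, 3, -2, -3)
  u_2 = (3, 2, 3, -3)

Apply the Gram-Schmidt recurrence
  u_1 = v_1
  u_i = v_i − Σ_{j<i} ((v_i · u_j) / (u_j · u_j)) · u_j.

Step by step this gives:
  u_1 = (-3, 3, -2, -3)
  u_2 = (3, 2, 3, -3)

Orthogonality check:
  u_2 · u_1 = 0 (should be 0)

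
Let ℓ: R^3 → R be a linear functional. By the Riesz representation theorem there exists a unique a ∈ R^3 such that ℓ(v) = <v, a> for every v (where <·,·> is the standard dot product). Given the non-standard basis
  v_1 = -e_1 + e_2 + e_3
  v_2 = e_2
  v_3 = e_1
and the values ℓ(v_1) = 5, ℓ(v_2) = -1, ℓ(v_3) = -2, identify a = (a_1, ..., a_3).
a = (-2, -1, 4)

Write a = (a_1, ..., a_3) in the standard basis. For each basis vector v_i, ℓ(v_i) = <v_i, a> is a linear equation in the a_j's. Collect the n equations into a matrix system V a = ℓ, where row i of V is v_i (expressed in the standard basis). Since V is invertible (lower-triangular with 1s on the diagonal, up to permutation), solve by back-substitution:
  V =
[[-1, 1, 1],
 [0, 1, 0],
 [1, 0, 0]]
  V a = (5, -1, -2)
Solving gives a = (-2, -1, 4).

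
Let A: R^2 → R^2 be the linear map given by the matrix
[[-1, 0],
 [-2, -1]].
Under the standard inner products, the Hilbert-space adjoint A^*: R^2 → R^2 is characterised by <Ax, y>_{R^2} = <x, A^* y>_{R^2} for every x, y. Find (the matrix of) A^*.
A^* = A^T =
[[-1, -2],
 [0, -1]]

For real matrices with standard dot products, the defining identity <Ax, y> = <x, A^* y> gives (Ax)^T y = x^T (A^*) y, i.e. x^T A^T y = x^T (A^*) y. Since this holds for all x, y, we must have A^* = A^T. Therefore
A^* =
[[-1, -2],
 [0, -1]].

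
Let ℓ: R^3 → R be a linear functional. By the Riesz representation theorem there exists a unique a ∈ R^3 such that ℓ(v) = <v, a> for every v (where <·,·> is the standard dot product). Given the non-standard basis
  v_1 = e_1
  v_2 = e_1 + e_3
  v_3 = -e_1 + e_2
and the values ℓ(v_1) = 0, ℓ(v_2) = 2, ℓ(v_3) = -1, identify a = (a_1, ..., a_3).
a = (0, -1, 2)

Write a = (a_1, ..., a_3) in the standard basis. For each basis vector v_i, ℓ(v_i) = <v_i, a> is a linear equation in the a_j's. Collect the n equations into a matrix system V a = ℓ, where row i of V is v_i (expressed in the standard basis). Since V is invertible (lower-triangular with 1s on the diagonal, up to permutation), solve by back-substitution:
  V =
[[1, 0, 0],
 [1, 0, 1],
 [-1, 1, 0]]
  V a = (0, 2, -1)
Solving gives a = (0, -1, 2).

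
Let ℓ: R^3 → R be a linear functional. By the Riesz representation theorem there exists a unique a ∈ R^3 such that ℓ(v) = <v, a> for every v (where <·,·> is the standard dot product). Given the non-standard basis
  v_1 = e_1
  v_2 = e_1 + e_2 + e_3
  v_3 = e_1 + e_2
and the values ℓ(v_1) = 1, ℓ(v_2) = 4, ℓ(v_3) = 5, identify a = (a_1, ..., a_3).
a = (1, 4, -1)

Write a = (a_1, ..., a_3) in the standard basis. For each basis vector v_i, ℓ(v_i) = <v_i, a> is a linear equation in the a_j's. Collect the n equations into a matrix system V a = ℓ, where row i of V is v_i (expressed in the standard basis). Since V is invertible (lower-triangular with 1s on the diagonal, up to permutation), solve by back-substitution:
  V =
[[1, 0, 0],
 [1, 1, 1],
 [1, 1, 0]]
  V a = (1, 4, 5)
Solving gives a = (1, 4, -1).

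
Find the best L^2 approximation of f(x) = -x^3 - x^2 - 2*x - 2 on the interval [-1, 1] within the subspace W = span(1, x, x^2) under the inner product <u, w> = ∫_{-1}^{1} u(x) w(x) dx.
g(x) = -x^2 - 13*x/5 - 2

The best approximation g ∈ W is the orthogonal projection of f onto W. Writing g = a_0 + a_1 x + a_2 x^2, the coefficients solve the normal equations G · a = b where
  G_{ij} = <φ_i, φ_j> and b_i = <f, φ_i>, with φ_0 = 1, φ_1 = x, φ_2 = x^2.
G =
  [2, 0, 2/3]
  [0, 2/3, 0]
  [2/3, 0, 2/5],
b = (-14/3, -26/15, -26/15).
Solving gives a_0 = -2, a_1 = -13/5, a_2 = -1, so
  g(x) = -x^2 - 13*x/5 - 2.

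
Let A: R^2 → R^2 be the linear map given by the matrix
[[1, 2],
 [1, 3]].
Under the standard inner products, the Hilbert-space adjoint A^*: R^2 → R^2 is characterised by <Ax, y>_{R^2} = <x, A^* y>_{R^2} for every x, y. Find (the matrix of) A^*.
A^* = A^T =
[[1, 1],
 [2, 3]]

For real matrices with standard dot products, the defining identity <Ax, y> = <x, A^* y> gives (Ax)^T y = x^T (A^*) y, i.e. x^T A^T y = x^T (A^*) y. Since this holds for all x, y, we must have A^* = A^T. Therefore
A^* =
[[1, 1],
 [2, 3]].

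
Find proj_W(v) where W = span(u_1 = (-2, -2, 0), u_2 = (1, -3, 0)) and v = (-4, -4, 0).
proj_W(v) = (-4, -4, 0)

Set up U = [u_1 | ... | u_2] ∈ R^(3×2). The projector onto W = col(U) is P = U (U^T U)^(-1) U^T.
Compute U^T U =
  [8, 4]
  [4, 10],
and U^T v = (16, 8).
Solve U^T U · c = U^T v for the coefficients: c = (2, 0). The projection is proj_W(v) = U c.
Check: (v - proj_W(v)) · u_1 = 0  (should be 0).
Check: (v - proj_W(v)) · u_2 = 0  (should be 0).
Result: proj_W(v) = (-4, -4, 0).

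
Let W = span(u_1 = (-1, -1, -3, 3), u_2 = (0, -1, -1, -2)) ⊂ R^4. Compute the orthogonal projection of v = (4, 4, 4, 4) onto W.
proj_W(v) = (20/29, 104/29, 144/29, 108/29)

Set up U = [u_1 | ... | u_2] ∈ R^(4×2). The projector onto W = col(U) is P = U (U^T U)^(-1) U^T.
Compute U^T U =
  [20, -2]
  [-2, 6],
and U^T v = (-8, -16).
Solve U^T U · c = U^T v for the coefficients: c = (-20/29, -84/29). The projection is proj_W(v) = U c.
Check: (v - proj_W(v)) · u_1 = 0  (should be 0).
Check: (v - proj_W(v)) · u_2 = 0  (should be 0).
Result: proj_W(v) = (20/29, 104/29, 144/29, 108/29).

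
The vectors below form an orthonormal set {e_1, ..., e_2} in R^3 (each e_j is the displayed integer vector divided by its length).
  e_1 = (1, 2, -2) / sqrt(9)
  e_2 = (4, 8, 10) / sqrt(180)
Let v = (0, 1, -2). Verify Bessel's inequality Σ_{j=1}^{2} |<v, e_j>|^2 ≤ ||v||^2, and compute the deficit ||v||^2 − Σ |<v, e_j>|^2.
Σ |<v, e_j>|^2 = 24/5; ||v||^2 = 5; deficit = 1/5

Write each e_j = u_j / sqrt(<u_j, u_j>) where u_j is the displayed integer vector. Then <v, e_j> = <v, u_j> / sqrt(<u_j, u_j>), so |<v, e_j>|^2 = <v, u_j>^2 / <u_j, u_j>.
Coefficients: <v, e_1> = 6/sqrt(9), <v, e_2> = -12/sqrt(180).
Square and sum: Σ |<v, e_j>|^2 = 24/5.
Compute ||v||^2 = v·v = 5.
Deficit = 5 − 24/5 = 1/5 ≥ 0, confirming Bessel's inequality. (The deficit equals ||v − Σ <v,e_j> e_j||^2, the squared distance from v to span{e_j}.)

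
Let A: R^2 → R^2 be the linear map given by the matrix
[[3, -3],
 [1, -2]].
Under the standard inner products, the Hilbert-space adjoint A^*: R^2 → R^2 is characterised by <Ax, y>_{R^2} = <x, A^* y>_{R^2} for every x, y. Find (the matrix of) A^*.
A^* = A^T =
[[3, 1],
 [-3, -2]]

For real matrices with standard dot products, the defining identity <Ax, y> = <x, A^* y> gives (Ax)^T y = x^T (A^*) y, i.e. x^T A^T y = x^T (A^*) y. Since this holds for all x, y, we must have A^* = A^T. Therefore
A^* =
[[3, 1],
 [-3, -2]].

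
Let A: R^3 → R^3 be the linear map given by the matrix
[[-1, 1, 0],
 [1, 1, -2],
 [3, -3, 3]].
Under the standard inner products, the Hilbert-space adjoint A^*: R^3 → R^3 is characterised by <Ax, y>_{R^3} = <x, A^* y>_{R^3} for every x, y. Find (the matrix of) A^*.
A^* = A^T =
[[-1, 1, 3],
 [1, 1, -3],
 [0, -2, 3]]

For real matrices with standard dot products, the defining identity <Ax, y> = <x, A^* y> gives (Ax)^T y = x^T (A^*) y, i.e. x^T A^T y = x^T (A^*) y. Since this holds for all x, y, we must have A^* = A^T. Therefore
A^* =
[[-1, 1, 3],
 [1, 1, -3],
 [0, -2, 3]].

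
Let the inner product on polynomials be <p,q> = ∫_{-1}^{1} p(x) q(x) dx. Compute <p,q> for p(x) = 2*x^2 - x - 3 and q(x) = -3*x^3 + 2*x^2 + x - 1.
<p,q> = 14/5

Expand the product: p(x)·q(x) = -6*x^5 + 7*x^4 + 9*x^3 - 9*x^2 - 2*x + 3.
∫_{-1}^{1} of each monomial x^k gives [2/(k+1) if k even, 0 if k odd]. Integrating term-by-term (or equivalently evaluating the antiderivative F(x) = -x^6 + 7*x^5/5 + 9*x^4/4 - 3*x^3 - x^2 + 3*x at the endpoints):
  F(1) − F(−1) = 33/20 − (-23/20) = 14/5.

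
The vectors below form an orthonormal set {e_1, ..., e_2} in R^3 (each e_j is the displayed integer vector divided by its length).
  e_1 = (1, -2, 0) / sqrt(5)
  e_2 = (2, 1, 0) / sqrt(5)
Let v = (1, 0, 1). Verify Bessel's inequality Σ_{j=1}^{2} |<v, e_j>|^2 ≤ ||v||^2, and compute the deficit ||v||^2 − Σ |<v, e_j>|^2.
Σ |<v, e_j>|^2 = 1; ||v||^2 = 2; deficit = 1

Write each e_j = u_j / sqrt(<u_j, u_j>) where u_j is the displayed integer vector. Then <v, e_j> = <v, u_j> / sqrt(<u_j, u_j>), so |<v, e_j>|^2 = <v, u_j>^2 / <u_j, u_j>.
Coefficients: <v, e_1> = 1/sqrt(5), <v, e_2> = 2/sqrt(5).
Square and sum: Σ |<v, e_j>|^2 = 1.
Compute ||v||^2 = v·v = 2.
Deficit = 2 − 1 = 1 ≥ 0, confirming Bessel's inequality. (The deficit equals ||v − Σ <v,e_j> e_j||^2, the squared distance from v to span{e_j}.)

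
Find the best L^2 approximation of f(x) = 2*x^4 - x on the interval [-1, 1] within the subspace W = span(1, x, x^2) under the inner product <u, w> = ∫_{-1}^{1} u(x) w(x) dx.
g(x) = 12*x^2/7 - x - 6/35

The best approximation g ∈ W is the orthogonal projection of f onto W. Writing g = a_0 + a_1 x + a_2 x^2, the coefficients solve the normal equations G · a = b where
  G_{ij} = <φ_i, φ_j> and b_i = <f, φ_i>, with φ_0 = 1, φ_1 = x, φ_2 = x^2.
G =
  [2, 0, 2/3]
  [0, 2/3, 0]
  [2/3, 0, 2/5],
b = (4/5, -2/3, 4/7).
Solving gives a_0 = -6/35, a_1 = -1, a_2 = 12/7, so
  g(x) = 12*x^2/7 - x - 6/35.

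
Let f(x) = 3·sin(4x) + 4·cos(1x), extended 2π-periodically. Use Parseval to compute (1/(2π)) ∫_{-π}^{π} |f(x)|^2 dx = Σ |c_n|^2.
Σ |c_n|^2 = 25/2

Expand |f|^2 and use orthogonality of {sin(nx), cos(mx)} on [-π, π]:
  ∫_{-π}^{π} sin(nx)^2 dx = π, ∫ cos(mx)^2 dx = π, and cross terms integrate to 0.
So ∫_{-π}^{π} f(x)^2 dx = 3^2 · π + 4^2 · π = (9 + 16)π.
Divide by 2π: (9 + 16)/2 = 25/2.
By Parseval, this equals Σ |c_n|^2.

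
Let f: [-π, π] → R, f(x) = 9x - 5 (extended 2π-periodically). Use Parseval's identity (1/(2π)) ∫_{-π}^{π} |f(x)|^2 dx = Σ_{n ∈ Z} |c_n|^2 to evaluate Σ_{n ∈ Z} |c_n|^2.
Σ |c_n|^2 = 27π^2 + 25

Expand and integrate term by term over [-π, π]:
  ∫ (9x)^2 dx = 81·(2π^3/3); ∫ 2·9·(-5)·x dx = 0 (odd integrand); ∫ (-5)^2 dx = 25·2π.
So (1/(2π)) ∫_{-π}^{π} (9x - 5)^2 dx = 81π^2/3 + 25 = 27π^2 + 25.
Parseval ⇒ Σ |c_n|^2 = 27π^2 + 25.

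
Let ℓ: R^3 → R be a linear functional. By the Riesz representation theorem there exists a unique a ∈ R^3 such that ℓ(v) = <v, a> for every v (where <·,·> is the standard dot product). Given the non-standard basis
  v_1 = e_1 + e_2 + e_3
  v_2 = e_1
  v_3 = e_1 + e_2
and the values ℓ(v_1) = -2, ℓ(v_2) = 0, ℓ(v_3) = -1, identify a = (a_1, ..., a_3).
a = (0, -1, -1)

Write a = (a_1, ..., a_3) in the standard basis. For each basis vector v_i, ℓ(v_i) = <v_i, a> is a linear equation in the a_j's. Collect the n equations into a matrix system V a = ℓ, where row i of V is v_i (expressed in the standard basis). Since V is invertible (lower-triangular with 1s on the diagonal, up to permutation), solve by back-substitution:
  V =
[[1, 1, 1],
 [1, 0, 0],
 [1, 1, 0]]
  V a = (-2, 0, -1)
Solving gives a = (0, -1, -1).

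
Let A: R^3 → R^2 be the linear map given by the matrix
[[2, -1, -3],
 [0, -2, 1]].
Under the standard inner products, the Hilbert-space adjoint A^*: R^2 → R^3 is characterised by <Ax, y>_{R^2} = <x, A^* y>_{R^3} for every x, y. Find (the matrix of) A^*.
A^* = A^T =
[[2, 0],
 [-1, -2],
 [-3, 1]]

For real matrices with standard dot products, the defining identity <Ax, y> = <x, A^* y> gives (Ax)^T y = x^T (A^*) y, i.e. x^T A^T y = x^T (A^*) y. Since this holds for all x, y, we must have A^* = A^T. Therefore
A^* =
[[2, 0],
 [-1, -2],
 [-3, 1]].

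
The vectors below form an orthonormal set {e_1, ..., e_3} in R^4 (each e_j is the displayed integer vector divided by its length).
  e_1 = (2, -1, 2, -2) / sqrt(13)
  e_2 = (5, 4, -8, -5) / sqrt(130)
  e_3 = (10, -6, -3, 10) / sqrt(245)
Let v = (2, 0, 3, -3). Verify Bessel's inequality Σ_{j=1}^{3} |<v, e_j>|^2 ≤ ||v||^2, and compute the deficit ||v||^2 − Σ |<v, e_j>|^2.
Σ |<v, e_j>|^2 = 2075/98; ||v||^2 = 22; deficit = 81/98

Write each e_j = u_j / sqrt(<u_j, u_j>) where u_j is the displayed integer vector. Then <v, e_j> = <v, u_j> / sqrt(<u_j, u_j>), so |<v, e_j>|^2 = <v, u_j>^2 / <u_j, u_j>.
Coefficients: <v, e_1> = 16/sqrt(13), <v, e_2> = 1/sqrt(130), <v, e_3> = -19/sqrt(245).
Square and sum: Σ |<v, e_j>|^2 = 2075/98.
Compute ||v||^2 = v·v = 22.
Deficit = 22 − 2075/98 = 81/98 ≥ 0, confirming Bessel's inequality. (The deficit equals ||v − Σ <v,e_j> e_j||^2, the squared distance from v to span{e_j}.)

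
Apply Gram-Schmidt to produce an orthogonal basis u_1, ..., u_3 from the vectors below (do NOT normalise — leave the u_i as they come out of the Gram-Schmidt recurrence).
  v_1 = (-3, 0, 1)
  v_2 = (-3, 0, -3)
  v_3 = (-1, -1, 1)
Orthogonal basis:
  u_1 = (-3, 0, 1)
  u_2 = (-6/5, 0, -18/5)
  u_3 = (0, -1, 0)

Apply the Gram-Schmidt recurrence
  u_1 = v_1
  u_i = v_i − Σ_{j<i} ((v_i · u_j) / (u_j · u_j)) · u_j.

Step by step this gives:
  u_1 = (-3, 0, 1)
  u_2 = (-6/5, 0, -18/5)
  u_3 = (0, -1, 0)

Orthogonality check:
  u_2 · u_1 = 0 (should be 0)
  u_3 · u_1 = 0 (should be 0)
  u_3 · u_2 = 0 (should be 0)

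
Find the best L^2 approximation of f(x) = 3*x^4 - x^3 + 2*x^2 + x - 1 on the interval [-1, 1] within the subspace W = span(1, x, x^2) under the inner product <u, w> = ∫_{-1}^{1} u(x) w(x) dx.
g(x) = 32*x^2/7 + 2*x/5 - 44/35

The best approximation g ∈ W is the orthogonal projection of f onto W. Writing g = a_0 + a_1 x + a_2 x^2, the coefficients solve the normal equations G · a = b where
  G_{ij} = <φ_i, φ_j> and b_i = <f, φ_i>, with φ_0 = 1, φ_1 = x, φ_2 = x^2.
G =
  [2, 0, 2/3]
  [0, 2/3, 0]
  [2/3, 0, 2/5],
b = (8/15, 4/15, 104/105).
Solving gives a_0 = -44/35, a_1 = 2/5, a_2 = 32/7, so
  g(x) = 32*x^2/7 + 2*x/5 - 44/35.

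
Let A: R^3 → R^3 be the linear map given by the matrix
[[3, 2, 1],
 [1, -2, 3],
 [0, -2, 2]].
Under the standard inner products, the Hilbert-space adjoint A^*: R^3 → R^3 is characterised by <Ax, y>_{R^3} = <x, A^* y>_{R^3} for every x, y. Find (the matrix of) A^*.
A^* = A^T =
[[3, 1, 0],
 [2, -2, -2],
 [1, 3, 2]]

For real matrices with standard dot products, the defining identity <Ax, y> = <x, A^* y> gives (Ax)^T y = x^T (A^*) y, i.e. x^T A^T y = x^T (A^*) y. Since this holds for all x, y, we must have A^* = A^T. Therefore
A^* =
[[3, 1, 0],
 [2, -2, -2],
 [1, 3, 2]].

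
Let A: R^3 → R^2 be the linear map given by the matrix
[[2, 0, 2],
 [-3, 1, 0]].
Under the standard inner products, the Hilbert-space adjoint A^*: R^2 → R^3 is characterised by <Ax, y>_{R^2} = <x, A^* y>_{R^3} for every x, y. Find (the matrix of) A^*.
A^* = A^T =
[[2, -3],
 [0, 1],
 [2, 0]]

For real matrices with standard dot products, the defining identity <Ax, y> = <x, A^* y> gives (Ax)^T y = x^T (A^*) y, i.e. x^T A^T y = x^T (A^*) y. Since this holds for all x, y, we must have A^* = A^T. Therefore
A^* =
[[2, -3],
 [0, 1],
 [2, 0]].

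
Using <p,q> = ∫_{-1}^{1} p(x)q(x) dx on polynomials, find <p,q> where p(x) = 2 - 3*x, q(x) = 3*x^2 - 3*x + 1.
<p,q> = 14

Expand the product: p(x)·q(x) = -9*x^3 + 15*x^2 - 9*x + 2.
∫_{-1}^{1} of each monomial x^k gives [2/(k+1) if k even, 0 if k odd]. Integrating term-by-term (or equivalently evaluating the antiderivative F(x) = -9*x^4/4 + 5*x^3 - 9*x^2/2 + 2*x at the endpoints):
  F(1) − F(−1) = 1/4 − (-55/4) = 14.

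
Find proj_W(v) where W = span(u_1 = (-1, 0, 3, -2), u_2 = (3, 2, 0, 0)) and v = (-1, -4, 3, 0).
proj_W(v) = (-469/173, -248/173, 291/173, -194/173)

Set up U = [u_1 | ... | u_2] ∈ R^(4×2). The projector onto W = col(U) is P = U (U^T U)^(-1) U^T.
Compute U^T U =
  [14, -3]
  [-3, 13],
and U^T v = (10, -11).
Solve U^T U · c = U^T v for the coefficients: c = (97/173, -124/173). The projection is proj_W(v) = U c.
Check: (v - proj_W(v)) · u_1 = 0  (should be 0).
Check: (v - proj_W(v)) · u_2 = 0  (should be 0).
Result: proj_W(v) = (-469/173, -248/173, 291/173, -194/173).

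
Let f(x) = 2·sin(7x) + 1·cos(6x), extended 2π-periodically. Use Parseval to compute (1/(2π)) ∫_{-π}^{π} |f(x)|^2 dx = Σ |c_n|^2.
Σ |c_n|^2 = 5/2

Expand |f|^2 and use orthogonality of {sin(nx), cos(mx)} on [-π, π]:
  ∫_{-π}^{π} sin(nx)^2 dx = π, ∫ cos(mx)^2 dx = π, and cross terms integrate to 0.
So ∫_{-π}^{π} f(x)^2 dx = 2^2 · π + 1^2 · π = (4 + 1)π.
Divide by 2π: (4 + 1)/2 = 5/2.
By Parseval, this equals Σ |c_n|^2.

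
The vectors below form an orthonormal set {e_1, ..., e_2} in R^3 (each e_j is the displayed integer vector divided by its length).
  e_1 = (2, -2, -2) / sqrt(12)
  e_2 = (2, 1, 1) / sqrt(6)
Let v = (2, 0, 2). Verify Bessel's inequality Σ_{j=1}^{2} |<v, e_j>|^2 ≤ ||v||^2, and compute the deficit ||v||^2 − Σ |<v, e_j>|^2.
Σ |<v, e_j>|^2 = 6; ||v||^2 = 8; deficit = 2

Write each e_j = u_j / sqrt(<u_j, u_j>) where u_j is the displayed integer vector. Then <v, e_j> = <v, u_j> / sqrt(<u_j, u_j>), so |<v, e_j>|^2 = <v, u_j>^2 / <u_j, u_j>.
Coefficients: <v, e_1> = 0/sqrt(12), <v, e_2> = 6/sqrt(6).
Square and sum: Σ |<v, e_j>|^2 = 6.
Compute ||v||^2 = v·v = 8.
Deficit = 8 − 6 = 2 ≥ 0, confirming Bessel's inequality. (The deficit equals ||v − Σ <v,e_j> e_j||^2, the squared distance from v to span{e_j}.)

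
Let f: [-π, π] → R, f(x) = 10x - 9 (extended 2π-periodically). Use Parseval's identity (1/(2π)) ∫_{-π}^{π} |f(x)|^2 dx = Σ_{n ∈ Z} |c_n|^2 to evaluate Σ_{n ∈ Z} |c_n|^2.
Σ |c_n|^2 = 100π^2/3 + 81

Expand and integrate term by term over [-π, π]:
  ∫ (10x)^2 dx = 100·(2π^3/3); ∫ 2·10·(-9)·x dx = 0 (odd integrand); ∫ (-9)^2 dx = 81·2π.
So (1/(2π)) ∫_{-π}^{π} (10x - 9)^2 dx = 100π^2/3 + 81 = 100π^2/3 + 81.
Parseval ⇒ Σ |c_n|^2 = 100π^2/3 + 81.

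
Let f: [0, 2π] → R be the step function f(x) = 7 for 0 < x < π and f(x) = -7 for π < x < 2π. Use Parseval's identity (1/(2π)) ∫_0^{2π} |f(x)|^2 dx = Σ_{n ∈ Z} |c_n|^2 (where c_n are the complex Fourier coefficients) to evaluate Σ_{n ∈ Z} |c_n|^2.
Σ |c_n|^2 = 49

Parseval equates the L^2 energy of f (normalised by 1/(2π)) with the ℓ^2 sum of its Fourier coefficients: (1/(2π)) ∫_0^{2π} |f|^2 = Σ |c_n|^2.
Compute the left side: (1/(2π)) [∫_0^π 7^2 dx + ∫_π^{2π} (-7)^2 dx] = (1/(2π)) · (49π + 49π) = (49 + 49)/2 = 49.
So Σ_{n ∈ Z} |c_n|^2 = 49.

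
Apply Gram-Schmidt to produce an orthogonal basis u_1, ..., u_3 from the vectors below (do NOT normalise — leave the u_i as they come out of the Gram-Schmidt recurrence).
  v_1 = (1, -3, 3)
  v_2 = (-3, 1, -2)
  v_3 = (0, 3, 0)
Orthogonal basis:
  u_1 = (1, -3, 3)
  u_2 = (-45/19, -17/19, -2/19)
  u_3 = (-63/122, 147/122, 84/61)

Apply the Gram-Schmidt recurrence
  u_1 = v_1
  u_i = v_i − Σ_{j<i} ((v_i · u_j) / (u_j · u_j)) · u_j.

Step by step this gives:
  u_1 = (1, -3, 3)
  u_2 = (-45/19, -17/19, -2/19)
  u_3 = (-63/122, 147/122, 84/61)

Orthogonality check:
  u_2 · u_1 = 0 (should be 0)
  u_3 · u_1 = 0 (should be 0)
  u_3 · u_2 = 0 (should be 0)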